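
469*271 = 127099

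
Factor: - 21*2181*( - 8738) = 2^1*3^2*7^1*17^1 * 257^1*727^1= 400209138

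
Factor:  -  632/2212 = - 2^1*7^( - 1) = - 2/7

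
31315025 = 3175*9863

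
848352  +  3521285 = 4369637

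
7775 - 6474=1301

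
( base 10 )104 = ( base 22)4G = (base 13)80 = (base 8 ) 150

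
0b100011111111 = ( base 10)2303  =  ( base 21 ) 54E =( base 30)2gn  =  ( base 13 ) 1082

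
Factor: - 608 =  - 2^5*19^1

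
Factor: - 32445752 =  -2^3 * 53^1 * 59^1*1297^1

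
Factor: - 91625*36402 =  - 3335333250 = -2^1*  3^1*5^3*733^1*6067^1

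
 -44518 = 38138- 82656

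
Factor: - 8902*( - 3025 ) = 2^1*5^2*11^2*4451^1 =26928550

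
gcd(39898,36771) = 1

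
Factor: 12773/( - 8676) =  -  53/36 = - 2^(  -  2 )*3^( - 2 ) * 53^1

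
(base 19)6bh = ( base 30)2jm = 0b100101011000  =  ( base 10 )2392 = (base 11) 1885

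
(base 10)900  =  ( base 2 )1110000100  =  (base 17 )31G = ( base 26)18G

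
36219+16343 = 52562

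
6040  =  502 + 5538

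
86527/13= 86527/13 = 6655.92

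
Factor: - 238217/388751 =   -  7^1*11^( - 1 )*59^ ( - 1 )*599^( - 1 )*34031^1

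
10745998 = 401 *26798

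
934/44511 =934/44511 = 0.02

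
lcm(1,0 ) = 0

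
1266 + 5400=6666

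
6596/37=6596/37 = 178.27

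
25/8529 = 25/8529=0.00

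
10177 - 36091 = -25914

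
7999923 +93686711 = 101686634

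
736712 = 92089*8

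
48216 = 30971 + 17245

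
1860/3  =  620 =620.00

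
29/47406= 29/47406  =  0.00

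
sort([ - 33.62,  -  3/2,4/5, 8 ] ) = [ -33.62, - 3/2, 4/5, 8 ]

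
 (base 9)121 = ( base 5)400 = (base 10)100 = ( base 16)64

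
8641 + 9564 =18205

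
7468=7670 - 202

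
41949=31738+10211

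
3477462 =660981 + 2816481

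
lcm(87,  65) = 5655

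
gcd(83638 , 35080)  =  2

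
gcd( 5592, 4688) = 8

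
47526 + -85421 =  - 37895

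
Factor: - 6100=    - 2^2*5^2*61^1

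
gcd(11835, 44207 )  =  1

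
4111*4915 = 20205565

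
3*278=834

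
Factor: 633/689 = 3^1*13^( - 1) * 53^ ( - 1)  *211^1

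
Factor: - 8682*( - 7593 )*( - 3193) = - 210490306218 = - 2^1*3^2*31^1  *103^1*1447^1*2531^1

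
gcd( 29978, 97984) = 2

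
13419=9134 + 4285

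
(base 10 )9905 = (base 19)1886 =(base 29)bmg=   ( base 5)304110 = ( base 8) 23261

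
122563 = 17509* 7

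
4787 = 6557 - 1770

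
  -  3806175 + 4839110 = 1032935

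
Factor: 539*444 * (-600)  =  -143589600 =-2^5*3^2 * 5^2 * 7^2*11^1*37^1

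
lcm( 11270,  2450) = 56350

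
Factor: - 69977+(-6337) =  - 76314 = - 2^1*3^1*7^1*23^1*79^1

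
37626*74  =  2784324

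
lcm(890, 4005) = 8010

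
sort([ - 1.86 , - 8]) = [ - 8,- 1.86] 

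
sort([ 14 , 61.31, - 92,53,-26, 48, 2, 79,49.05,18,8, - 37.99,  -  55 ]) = [-92, -55, - 37.99, -26,2, 8,14,18, 48, 49.05, 53, 61.31, 79]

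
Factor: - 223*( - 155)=5^1*31^1*223^1  =  34565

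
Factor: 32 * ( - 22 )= - 2^6*11^1 = - 704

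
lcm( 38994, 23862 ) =1598754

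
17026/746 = 22+307/373 = 22.82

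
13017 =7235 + 5782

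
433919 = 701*619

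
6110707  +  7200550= 13311257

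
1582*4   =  6328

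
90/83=1 + 7/83 = 1.08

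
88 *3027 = 266376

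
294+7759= 8053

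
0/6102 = 0=0.00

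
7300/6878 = 1  +  211/3439 = 1.06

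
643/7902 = 643/7902  =  0.08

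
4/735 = 4/735 = 0.01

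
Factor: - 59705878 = -2^1 *53^1 * 563263^1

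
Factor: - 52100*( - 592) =30843200=2^6*5^2*37^1*521^1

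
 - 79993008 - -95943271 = 15950263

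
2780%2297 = 483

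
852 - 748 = 104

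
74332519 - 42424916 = 31907603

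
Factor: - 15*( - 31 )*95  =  3^1*5^2*19^1*31^1 = 44175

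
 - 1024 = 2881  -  3905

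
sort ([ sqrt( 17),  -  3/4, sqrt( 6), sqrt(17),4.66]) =[ - 3/4,  sqrt( 6 ),sqrt ( 17),sqrt( 17), 4.66]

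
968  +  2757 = 3725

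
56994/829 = 68 + 622/829= 68.75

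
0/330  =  0 = 0.00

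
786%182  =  58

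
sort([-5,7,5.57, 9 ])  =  [ - 5,5.57,7, 9] 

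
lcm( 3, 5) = 15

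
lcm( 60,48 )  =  240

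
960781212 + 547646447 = 1508427659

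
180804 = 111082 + 69722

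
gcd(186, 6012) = 6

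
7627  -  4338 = 3289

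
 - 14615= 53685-68300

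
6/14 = 3/7 = 0.43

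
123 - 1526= - 1403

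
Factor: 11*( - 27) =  - 3^3*11^1 =- 297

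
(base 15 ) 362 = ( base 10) 767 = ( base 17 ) 2B2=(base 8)1377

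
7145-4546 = 2599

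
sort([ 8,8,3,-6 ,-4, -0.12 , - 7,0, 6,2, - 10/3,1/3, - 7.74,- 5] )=[ - 7.74, - 7, - 6, - 5, - 4, - 10/3 , - 0.12,0, 1/3,2,3,6,8,8]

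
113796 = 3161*36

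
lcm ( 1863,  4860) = 111780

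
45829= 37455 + 8374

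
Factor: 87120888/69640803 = 29040296/23213601 = 2^3*3^ ( - 3 )*23^( -1)*29^(  -  1)*1289^(-1)*3630037^1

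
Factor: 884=2^2*13^1*  17^1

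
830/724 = 1 + 53/362 = 1.15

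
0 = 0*18042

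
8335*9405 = 78390675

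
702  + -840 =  - 138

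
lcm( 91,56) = 728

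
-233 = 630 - 863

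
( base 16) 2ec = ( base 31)O4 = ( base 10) 748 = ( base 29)PN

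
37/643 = 37/643=0.06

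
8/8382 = 4/4191 = 0.00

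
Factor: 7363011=3^1*2454337^1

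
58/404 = 29/202 = 0.14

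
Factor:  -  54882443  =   - 7^1 * 11^1*17^1*41927^1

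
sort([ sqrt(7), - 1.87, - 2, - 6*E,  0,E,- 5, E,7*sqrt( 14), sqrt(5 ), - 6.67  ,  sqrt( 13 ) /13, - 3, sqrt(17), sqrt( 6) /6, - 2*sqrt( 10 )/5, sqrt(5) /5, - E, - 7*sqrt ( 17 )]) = [ - 7*sqrt(17),  -  6*E, - 6.67, - 5,-3, -E,- 2,-1.87, - 2 * sqrt( 10)/5, 0,sqrt( 13) /13, sqrt(6)/6,sqrt( 5)/5,sqrt (5 ), sqrt(7),E,E  ,  sqrt( 17) , 7*sqrt(14 ) ]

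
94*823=77362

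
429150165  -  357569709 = 71580456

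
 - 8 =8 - 16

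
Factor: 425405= 5^1*85081^1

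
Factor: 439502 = 2^1*7^1*31393^1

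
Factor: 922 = 2^1*461^1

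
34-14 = 20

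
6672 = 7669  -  997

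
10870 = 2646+8224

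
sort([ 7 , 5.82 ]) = [ 5.82, 7]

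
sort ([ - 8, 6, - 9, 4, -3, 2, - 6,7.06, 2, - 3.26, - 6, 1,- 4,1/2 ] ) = [ - 9, -8, - 6,-6, - 4, - 3.26, - 3 , 1/2, 1, 2, 2, 4,6, 7.06] 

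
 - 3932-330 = - 4262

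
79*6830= 539570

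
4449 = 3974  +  475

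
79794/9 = 8866 = 8866.00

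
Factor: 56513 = 31^1*1823^1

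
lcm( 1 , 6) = 6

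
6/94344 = 1/15724 =0.00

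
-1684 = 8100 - 9784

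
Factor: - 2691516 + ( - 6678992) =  -9370508 = - 2^2 *7^1*334661^1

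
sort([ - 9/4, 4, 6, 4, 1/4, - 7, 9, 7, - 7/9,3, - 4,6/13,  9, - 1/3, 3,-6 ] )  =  [ - 7, - 6, - 4,-9/4 , - 7/9, -1/3  ,  1/4,6/13, 3,  3, 4, 4,  6,7,  9,9 ]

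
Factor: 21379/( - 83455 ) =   -  5^(  -  1)*16691^ ( - 1) *21379^1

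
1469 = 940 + 529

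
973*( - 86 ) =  - 83678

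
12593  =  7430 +5163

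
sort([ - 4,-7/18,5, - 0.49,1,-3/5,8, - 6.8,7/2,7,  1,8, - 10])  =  [-10,- 6.8, - 4, - 3/5, - 0.49, - 7/18 , 1,1,7/2, 5,7, 8,8] 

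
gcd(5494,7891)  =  1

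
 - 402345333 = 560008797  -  962354130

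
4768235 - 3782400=985835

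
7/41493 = 7/41493 =0.00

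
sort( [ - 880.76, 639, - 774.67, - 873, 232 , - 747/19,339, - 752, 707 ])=[ - 880.76, - 873, - 774.67,-752,-747/19, 232, 339,  639, 707]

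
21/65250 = 7/21750 = 0.00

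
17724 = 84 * 211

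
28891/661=28891/661 = 43.71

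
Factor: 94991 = 13^1*7307^1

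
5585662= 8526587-2940925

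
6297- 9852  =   - 3555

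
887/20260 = 887/20260  =  0.04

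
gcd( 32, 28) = 4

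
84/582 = 14/97 = 0.14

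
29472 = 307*96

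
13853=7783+6070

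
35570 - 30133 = 5437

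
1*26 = 26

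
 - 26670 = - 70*381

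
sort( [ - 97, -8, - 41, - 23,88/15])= [ - 97, - 41,-23, - 8,88/15]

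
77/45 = 1 + 32/45 = 1.71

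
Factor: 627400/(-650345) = -2^3*5^1 * 3137^1*  130069^( - 1 ) = - 125480/130069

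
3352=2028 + 1324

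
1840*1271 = 2338640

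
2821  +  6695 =9516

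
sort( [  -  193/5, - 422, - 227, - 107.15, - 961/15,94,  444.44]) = [ - 422,  -  227, - 107.15, - 961/15, - 193/5,94, 444.44 ]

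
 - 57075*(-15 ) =856125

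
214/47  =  214/47 = 4.55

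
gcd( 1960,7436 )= 4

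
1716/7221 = 572/2407 =0.24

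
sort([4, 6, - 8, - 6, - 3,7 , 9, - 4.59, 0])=[ - 8, - 6, -4.59,-3,0,4,6, 7, 9]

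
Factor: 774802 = 2^1*7^1*55343^1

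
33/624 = 11/208 = 0.05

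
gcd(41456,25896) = 8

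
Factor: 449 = 449^1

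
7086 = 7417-331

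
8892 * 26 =231192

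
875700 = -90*( - 9730)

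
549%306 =243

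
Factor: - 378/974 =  - 189/487 = - 3^3 * 7^1 * 487^( - 1 ) 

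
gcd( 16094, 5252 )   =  26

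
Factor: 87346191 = 3^1 * 29115397^1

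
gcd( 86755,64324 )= 1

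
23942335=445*53803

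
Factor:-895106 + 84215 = - 3^5*47^1*71^1=- 810891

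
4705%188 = 5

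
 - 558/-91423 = 558/91423 = 0.01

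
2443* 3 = 7329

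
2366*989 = 2339974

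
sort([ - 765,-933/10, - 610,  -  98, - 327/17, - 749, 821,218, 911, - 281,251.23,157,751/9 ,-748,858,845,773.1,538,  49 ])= [  -  765,-749, - 748,  -  610,  -  281,-98, -933/10 , - 327/17,49,751/9,157, 218,251.23,538 , 773.1,821, 845,858,911 ]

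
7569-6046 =1523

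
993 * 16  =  15888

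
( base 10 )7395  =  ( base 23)DMC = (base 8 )16343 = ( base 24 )ck3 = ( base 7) 30363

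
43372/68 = 10843/17 = 637.82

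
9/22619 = 9/22619 =0.00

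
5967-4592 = 1375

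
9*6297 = 56673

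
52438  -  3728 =48710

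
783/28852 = 783/28852 = 0.03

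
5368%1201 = 564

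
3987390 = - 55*( - 72498)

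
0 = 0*8920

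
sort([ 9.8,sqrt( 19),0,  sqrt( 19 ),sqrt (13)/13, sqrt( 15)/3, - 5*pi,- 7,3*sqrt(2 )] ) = [ - 5*pi, - 7,0,sqrt( 13) /13,sqrt( 15)/3,3*sqrt( 2 ), sqrt( 19),sqrt (19 ),9.8 ]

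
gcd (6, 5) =1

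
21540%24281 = 21540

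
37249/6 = 6208 + 1/6 = 6208.17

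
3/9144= 1/3048 =0.00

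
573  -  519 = 54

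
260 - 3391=-3131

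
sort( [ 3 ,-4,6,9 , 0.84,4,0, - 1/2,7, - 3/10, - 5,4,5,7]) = [-5, - 4,-1/2, - 3/10,0,0.84,3,4,4, 5,6,7,  7,9 ] 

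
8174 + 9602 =17776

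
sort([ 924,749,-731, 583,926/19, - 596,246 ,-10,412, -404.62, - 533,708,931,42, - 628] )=[-731,-628, - 596, - 533,-404.62,-10,42, 926/19,246,412,583, 708, 749,924,931]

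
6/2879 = 6/2879 = 0.00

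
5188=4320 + 868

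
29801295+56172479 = 85973774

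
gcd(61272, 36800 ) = 184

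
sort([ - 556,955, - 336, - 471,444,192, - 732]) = [ - 732, - 556, - 471, - 336,192  ,  444, 955]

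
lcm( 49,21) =147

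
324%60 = 24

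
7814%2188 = 1250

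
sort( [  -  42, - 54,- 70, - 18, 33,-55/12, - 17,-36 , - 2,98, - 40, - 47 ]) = [ - 70, - 54, - 47,- 42, - 40 , - 36,-18, - 17, - 55/12,-2, 33, 98 ] 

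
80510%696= 470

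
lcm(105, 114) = 3990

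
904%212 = 56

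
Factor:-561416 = - 2^3*70177^1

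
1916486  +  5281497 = 7197983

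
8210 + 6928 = 15138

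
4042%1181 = 499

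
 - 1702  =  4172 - 5874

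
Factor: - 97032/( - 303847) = 2^3*3^1*13^1 * 977^(-1 ) =312/977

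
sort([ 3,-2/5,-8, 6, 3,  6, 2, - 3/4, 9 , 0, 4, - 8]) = [ - 8 , - 8, - 3/4 , - 2/5,0, 2, 3,  3, 4,6,6, 9 ] 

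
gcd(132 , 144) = 12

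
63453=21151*3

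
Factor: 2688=2^7*3^1 * 7^1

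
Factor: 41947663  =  41947663^1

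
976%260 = 196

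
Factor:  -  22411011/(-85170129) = 7470337/28390043 = 7^1*11^(-1)*29^( - 1)*37^1*28843^1*88997^( - 1) 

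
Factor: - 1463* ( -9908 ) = 14495404 = 2^2 * 7^1*11^1 * 19^1 * 2477^1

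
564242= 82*6881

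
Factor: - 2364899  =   - 47^1* 67^1 * 751^1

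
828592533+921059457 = 1749651990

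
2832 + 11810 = 14642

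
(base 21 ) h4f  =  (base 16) 1dac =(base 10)7596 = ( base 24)d4c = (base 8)16654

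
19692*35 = 689220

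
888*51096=45373248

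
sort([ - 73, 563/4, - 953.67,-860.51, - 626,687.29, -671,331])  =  [  -  953.67,-860.51, - 671,-626,-73, 563/4,331,687.29]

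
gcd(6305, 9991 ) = 97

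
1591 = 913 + 678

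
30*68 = 2040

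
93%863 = 93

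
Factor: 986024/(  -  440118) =-2^2*3^(-2 )*7^( - 2 )*13^1*19^1  =  -988/441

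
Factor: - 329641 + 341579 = 11938  =  2^1*47^1 * 127^1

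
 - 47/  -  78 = 47/78 = 0.60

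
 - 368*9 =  - 3312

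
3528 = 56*63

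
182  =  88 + 94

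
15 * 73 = 1095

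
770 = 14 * 55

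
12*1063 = 12756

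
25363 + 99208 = 124571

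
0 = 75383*0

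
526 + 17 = 543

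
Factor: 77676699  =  3^1*1621^1*15973^1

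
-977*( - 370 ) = 361490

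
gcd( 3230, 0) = 3230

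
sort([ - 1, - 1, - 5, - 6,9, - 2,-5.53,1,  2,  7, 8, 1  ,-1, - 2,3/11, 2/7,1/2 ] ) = [ - 6 ,-5.53, - 5,-2,- 2,  -  1, - 1, - 1, 3/11, 2/7,1/2, 1,1, 2,7, 8, 9]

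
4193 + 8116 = 12309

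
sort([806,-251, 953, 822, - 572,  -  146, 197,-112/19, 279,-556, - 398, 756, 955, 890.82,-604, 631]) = [-604, - 572,  -  556,-398,-251,  -  146, - 112/19, 197, 279,631,756,806,822, 890.82, 953, 955]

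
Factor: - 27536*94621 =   -  2^4*1721^1*94621^1 = -2605483856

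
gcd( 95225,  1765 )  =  5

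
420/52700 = 21/2635  =  0.01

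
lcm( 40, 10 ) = 40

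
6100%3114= 2986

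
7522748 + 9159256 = 16682004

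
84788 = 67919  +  16869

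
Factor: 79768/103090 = 236/305=2^2*5^( - 1 )*59^1*61^(-1 ) 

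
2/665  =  2/665  =  0.00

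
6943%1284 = 523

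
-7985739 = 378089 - 8363828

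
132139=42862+89277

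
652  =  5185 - 4533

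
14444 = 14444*1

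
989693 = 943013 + 46680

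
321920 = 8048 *40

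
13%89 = 13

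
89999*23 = 2069977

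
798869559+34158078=833027637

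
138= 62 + 76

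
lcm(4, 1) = 4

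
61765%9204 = 6541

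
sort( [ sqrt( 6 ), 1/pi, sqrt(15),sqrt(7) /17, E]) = [sqrt(7)/17 , 1/pi,sqrt( 6),E , sqrt(15) ]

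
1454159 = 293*4963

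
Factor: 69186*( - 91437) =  - 6326160282  =  - 2^1*3^2  *  13^1*29^1*887^1*1051^1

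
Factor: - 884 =-2^2*13^1*17^1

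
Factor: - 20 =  - 2^2*5^1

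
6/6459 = 2/2153 =0.00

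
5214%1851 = 1512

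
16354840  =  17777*920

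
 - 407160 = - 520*783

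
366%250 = 116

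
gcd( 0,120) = 120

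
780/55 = 156/11= 14.18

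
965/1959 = 965/1959 = 0.49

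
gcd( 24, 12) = 12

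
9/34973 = 9/34973 = 0.00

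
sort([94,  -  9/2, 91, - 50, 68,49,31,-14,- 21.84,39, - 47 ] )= [-50, - 47,-21.84, - 14, - 9/2, 31, 39,49, 68, 91,94]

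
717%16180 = 717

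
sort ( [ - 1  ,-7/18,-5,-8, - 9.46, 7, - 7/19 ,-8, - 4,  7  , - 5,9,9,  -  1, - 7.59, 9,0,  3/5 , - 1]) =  [ - 9.46, - 8 , - 8, - 7.59,-5 ,-5, - 4, - 1, - 1,-1, - 7/18, - 7/19 , 0,3/5,  7,7, 9, 9 , 9] 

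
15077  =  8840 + 6237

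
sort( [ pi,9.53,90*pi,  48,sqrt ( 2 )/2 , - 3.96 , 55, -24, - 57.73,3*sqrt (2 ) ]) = [ - 57.73, - 24, - 3.96,sqrt(2)/2, pi,3*sqrt( 2 ),9.53,48, 55,90*pi ] 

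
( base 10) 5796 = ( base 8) 13244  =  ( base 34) 50G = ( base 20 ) e9g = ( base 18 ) hg0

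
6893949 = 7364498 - 470549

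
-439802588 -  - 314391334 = -125411254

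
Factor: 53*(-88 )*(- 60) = 2^5*3^1 * 5^1*11^1*53^1 = 279840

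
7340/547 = 13 +229/547 = 13.42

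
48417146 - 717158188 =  - 668741042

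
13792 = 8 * 1724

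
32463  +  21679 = 54142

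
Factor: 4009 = 19^1*211^1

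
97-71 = 26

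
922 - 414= 508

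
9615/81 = 118 + 19/27 =118.70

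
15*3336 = 50040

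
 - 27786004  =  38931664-66717668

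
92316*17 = 1569372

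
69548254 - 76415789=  - 6867535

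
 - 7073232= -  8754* 808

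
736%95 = 71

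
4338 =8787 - 4449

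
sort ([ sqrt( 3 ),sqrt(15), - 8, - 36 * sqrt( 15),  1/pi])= [ - 36*sqrt(15 ), - 8,1/pi,sqrt(3), sqrt( 15)]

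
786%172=98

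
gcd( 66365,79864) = 1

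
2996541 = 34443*87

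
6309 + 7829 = 14138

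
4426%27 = 25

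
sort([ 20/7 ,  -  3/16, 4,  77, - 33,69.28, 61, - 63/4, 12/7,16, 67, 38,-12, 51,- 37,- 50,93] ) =[-50, - 37, -33 , - 63/4,-12, - 3/16, 12/7,20/7, 4 , 16,38,51,  61,  67,69.28, 77, 93 ]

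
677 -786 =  - 109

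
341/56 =6 + 5/56= 6.09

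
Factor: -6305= - 5^1*13^1*97^1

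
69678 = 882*79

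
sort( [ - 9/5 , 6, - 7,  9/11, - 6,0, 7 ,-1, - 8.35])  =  [-8.35, - 7, - 6, - 9/5, - 1,0,9/11, 6,7 ]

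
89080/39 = 89080/39 = 2284.10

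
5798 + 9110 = 14908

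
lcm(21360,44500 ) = 534000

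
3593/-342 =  - 11 +169/342=-10.51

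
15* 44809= 672135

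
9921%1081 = 192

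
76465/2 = 38232 + 1/2 = 38232.50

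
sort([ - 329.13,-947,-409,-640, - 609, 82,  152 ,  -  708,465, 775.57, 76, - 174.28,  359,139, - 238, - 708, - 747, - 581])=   [-947  , - 747,  -  708 , - 708,  -  640, - 609,  -  581,  -  409,-329.13,  -  238, - 174.28, 76,82, 139,  152, 359 , 465,775.57 ] 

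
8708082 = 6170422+2537660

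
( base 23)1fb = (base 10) 885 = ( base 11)735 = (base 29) 11F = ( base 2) 1101110101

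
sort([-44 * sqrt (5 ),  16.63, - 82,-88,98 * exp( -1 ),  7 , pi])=[-44* sqrt (5), - 88, - 82,  pi, 7, 16.63,98 * exp( - 1 )]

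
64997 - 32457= 32540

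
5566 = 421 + 5145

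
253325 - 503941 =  - 250616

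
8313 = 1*8313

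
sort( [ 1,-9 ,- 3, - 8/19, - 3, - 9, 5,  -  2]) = [ - 9, - 9,  -  3, - 3, - 2 ,-8/19,1, 5]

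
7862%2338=848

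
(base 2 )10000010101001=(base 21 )ik3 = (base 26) c9f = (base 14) 3093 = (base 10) 8361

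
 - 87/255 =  - 1+56/85= - 0.34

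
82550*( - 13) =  - 1073150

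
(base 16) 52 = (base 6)214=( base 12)6a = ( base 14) 5c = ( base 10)82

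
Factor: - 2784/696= -2^2 = - 4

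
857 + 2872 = 3729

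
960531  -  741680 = 218851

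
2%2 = 0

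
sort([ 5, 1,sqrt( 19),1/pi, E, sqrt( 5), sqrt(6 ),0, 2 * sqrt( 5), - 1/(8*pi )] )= [-1/(8  *pi), 0, 1/pi, 1, sqrt( 5 ),sqrt( 6 ), E,sqrt( 19 ), 2*sqrt( 5 ),5] 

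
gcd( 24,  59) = 1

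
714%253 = 208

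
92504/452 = 204  +  74/113 = 204.65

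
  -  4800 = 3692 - 8492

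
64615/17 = 3800 + 15/17 = 3800.88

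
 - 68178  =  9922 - 78100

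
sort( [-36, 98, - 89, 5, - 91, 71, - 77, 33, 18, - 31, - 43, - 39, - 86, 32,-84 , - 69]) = [ - 91, - 89,  -  86, - 84, - 77, - 69 , - 43, - 39, - 36, - 31, 5,  18,32, 33, 71, 98]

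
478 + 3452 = 3930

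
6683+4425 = 11108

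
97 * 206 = 19982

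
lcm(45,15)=45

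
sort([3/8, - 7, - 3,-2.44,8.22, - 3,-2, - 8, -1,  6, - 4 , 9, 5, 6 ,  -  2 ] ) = [ - 8, - 7, - 4,-3, - 3, - 2.44, - 2, - 2,-1,3/8, 5,6, 6,8.22, 9 ] 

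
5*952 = 4760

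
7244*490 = 3549560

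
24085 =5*4817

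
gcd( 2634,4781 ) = 1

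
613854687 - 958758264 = - 344903577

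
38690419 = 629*61511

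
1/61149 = 1/61149= 0.00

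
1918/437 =1918/437=4.39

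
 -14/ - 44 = 7/22 = 0.32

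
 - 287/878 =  - 1 + 591/878 = -0.33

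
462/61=7 + 35/61 = 7.57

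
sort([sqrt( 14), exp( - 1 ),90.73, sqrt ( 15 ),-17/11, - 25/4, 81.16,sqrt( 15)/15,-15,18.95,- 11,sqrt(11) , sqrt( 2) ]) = [ - 15, - 11,-25/4,-17/11,sqrt( 15)/15, exp(-1 ),sqrt(2), sqrt( 11 ),sqrt (14), sqrt ( 15 ),18.95, 81.16,90.73]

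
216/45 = 24/5 = 4.80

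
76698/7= 76698/7 =10956.86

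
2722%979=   764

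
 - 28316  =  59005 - 87321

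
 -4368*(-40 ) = 174720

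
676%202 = 70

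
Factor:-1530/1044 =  - 85/58 = - 2^( - 1)*5^1 *17^1*29^( - 1)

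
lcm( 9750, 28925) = 867750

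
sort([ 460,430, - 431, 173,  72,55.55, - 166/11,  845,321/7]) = [-431, - 166/11, 321/7,55.55,72,173  ,  430, 460,845] 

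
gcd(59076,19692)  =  19692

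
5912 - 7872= - 1960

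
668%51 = 5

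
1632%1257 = 375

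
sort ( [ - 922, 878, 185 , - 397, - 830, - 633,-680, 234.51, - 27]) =[ - 922, -830 ,-680, - 633,-397, - 27, 185, 234.51,878]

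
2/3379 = 2/3379= 0.00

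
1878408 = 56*33543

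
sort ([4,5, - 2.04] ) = [ - 2.04, 4,5] 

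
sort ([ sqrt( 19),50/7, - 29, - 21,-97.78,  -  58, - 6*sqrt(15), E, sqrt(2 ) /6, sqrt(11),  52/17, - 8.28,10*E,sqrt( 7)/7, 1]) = [ - 97.78,-58, - 29, -6*sqrt(15), -21,-8.28, sqrt( 2 )/6,sqrt( 7)/7,1, E,52/17,sqrt( 11 ),sqrt( 19 ),50/7,10 * E] 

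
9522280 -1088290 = 8433990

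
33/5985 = 11/1995 = 0.01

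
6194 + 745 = 6939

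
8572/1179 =7 + 319/1179 = 7.27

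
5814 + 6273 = 12087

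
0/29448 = 0  =  0.00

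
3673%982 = 727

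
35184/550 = 17592/275= 63.97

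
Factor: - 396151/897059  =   - 7^1 * 17^1 * 3329^1 * 897059^( - 1)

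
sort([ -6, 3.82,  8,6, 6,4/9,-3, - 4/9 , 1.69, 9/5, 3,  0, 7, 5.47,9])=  [ - 6, - 3, - 4/9, 0, 4/9, 1.69,  9/5, 3,3.82, 5.47, 6, 6 , 7, 8, 9 ]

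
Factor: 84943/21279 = 3^( - 1)*41^( - 1 ) * 491^1 = 491/123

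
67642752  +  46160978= 113803730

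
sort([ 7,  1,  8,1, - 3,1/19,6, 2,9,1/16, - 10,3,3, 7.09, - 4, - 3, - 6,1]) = [ - 10, - 6, - 4,-3, - 3,1/19,1/16,1, 1,1, 2,3, 3, 6,7,7.09, 8, 9 ] 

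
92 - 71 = 21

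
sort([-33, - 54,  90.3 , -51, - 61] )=[ - 61, - 54, - 51, - 33, 90.3 ] 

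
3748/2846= 1+451/1423 = 1.32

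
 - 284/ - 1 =284 + 0/1 = 284.00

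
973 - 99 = 874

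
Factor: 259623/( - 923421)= -3^1 *7^1*13^1*971^( - 1 ) = -  273/971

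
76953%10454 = 3775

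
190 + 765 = 955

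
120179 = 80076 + 40103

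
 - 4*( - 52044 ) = 208176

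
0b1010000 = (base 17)4C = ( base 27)2q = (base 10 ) 80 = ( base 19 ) 44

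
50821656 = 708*71782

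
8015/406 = 19 + 43/58 = 19.74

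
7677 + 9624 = 17301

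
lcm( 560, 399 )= 31920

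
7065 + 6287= 13352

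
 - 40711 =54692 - 95403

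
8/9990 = 4/4995  =  0.00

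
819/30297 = 273/10099= 0.03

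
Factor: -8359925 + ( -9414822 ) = -17774747=-19^1*  935513^1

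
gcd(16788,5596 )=5596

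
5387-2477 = 2910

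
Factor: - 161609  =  -7^1*23087^1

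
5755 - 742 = 5013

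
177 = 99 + 78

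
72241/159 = 72241/159=454.35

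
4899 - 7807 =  - 2908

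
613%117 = 28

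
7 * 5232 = 36624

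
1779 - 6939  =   - 5160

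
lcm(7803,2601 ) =7803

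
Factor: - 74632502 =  - 2^1*7^1*71^1  *  75083^1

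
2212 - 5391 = -3179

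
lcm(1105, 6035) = 78455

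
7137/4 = 1784 + 1/4 = 1784.25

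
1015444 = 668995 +346449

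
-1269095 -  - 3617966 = 2348871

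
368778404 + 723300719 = 1092079123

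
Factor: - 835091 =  - 17^1*49123^1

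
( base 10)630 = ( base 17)231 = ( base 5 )10010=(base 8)1166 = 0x276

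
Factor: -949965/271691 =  - 3^1*5^1*7^( - 1 )*37^ ( - 1)*1049^( - 1 )*63331^1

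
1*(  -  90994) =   -  90994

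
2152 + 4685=6837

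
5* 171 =855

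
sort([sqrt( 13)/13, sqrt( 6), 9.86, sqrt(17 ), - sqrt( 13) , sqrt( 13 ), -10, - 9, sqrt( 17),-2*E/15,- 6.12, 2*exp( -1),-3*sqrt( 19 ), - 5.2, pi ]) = [-3*sqrt( 19 ) , - 10, - 9, - 6.12, - 5.2,  -  sqrt( 13 ), -2*E/15 , sqrt(13)/13, 2*exp( - 1 ), sqrt ( 6 ), pi,sqrt( 13),sqrt ( 17), sqrt( 17), 9.86]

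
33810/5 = 6762 = 6762.00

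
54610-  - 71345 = 125955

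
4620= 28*165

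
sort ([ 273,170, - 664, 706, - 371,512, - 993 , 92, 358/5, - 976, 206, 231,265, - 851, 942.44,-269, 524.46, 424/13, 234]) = [ - 993, - 976, - 851, - 664, - 371, - 269,424/13, 358/5,92, 170, 206,231,234, 265, 273,  512, 524.46, 706, 942.44]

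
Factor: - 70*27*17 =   -  32130 = - 2^1 * 3^3 * 5^1*7^1*17^1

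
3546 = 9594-6048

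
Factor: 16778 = 2^1*8389^1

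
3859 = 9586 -5727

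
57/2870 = 57/2870=0.02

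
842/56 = 421/28 = 15.04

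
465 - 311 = 154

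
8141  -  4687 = 3454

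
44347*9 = 399123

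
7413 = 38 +7375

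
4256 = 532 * 8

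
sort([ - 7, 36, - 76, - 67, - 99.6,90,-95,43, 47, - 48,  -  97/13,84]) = [  -  99.6,-95, - 76, - 67, - 48, - 97/13 , - 7,36,  43, 47,84 , 90] 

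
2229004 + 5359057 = 7588061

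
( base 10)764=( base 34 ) MG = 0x2fc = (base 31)OK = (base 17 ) 2AG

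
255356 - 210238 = 45118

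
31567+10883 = 42450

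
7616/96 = 238/3 = 79.33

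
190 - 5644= - 5454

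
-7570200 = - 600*12617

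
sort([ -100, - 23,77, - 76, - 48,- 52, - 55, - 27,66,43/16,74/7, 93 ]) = [  -  100, - 76,- 55,-52,-48, - 27, - 23,43/16,74/7, 66,77  ,  93]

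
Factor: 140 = 2^2*5^1*7^1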